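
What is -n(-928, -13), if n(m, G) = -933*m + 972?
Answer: -866796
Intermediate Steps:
n(m, G) = 972 - 933*m
-n(-928, -13) = -(972 - 933*(-928)) = -(972 + 865824) = -1*866796 = -866796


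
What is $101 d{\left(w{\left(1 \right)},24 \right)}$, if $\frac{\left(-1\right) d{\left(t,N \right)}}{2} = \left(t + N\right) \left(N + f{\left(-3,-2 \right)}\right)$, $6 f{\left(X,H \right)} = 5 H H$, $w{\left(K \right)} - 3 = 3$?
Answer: $-165640$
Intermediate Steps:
$w{\left(K \right)} = 6$ ($w{\left(K \right)} = 3 + 3 = 6$)
$f{\left(X,H \right)} = \frac{5 H^{2}}{6}$ ($f{\left(X,H \right)} = \frac{5 H H}{6} = \frac{5 H^{2}}{6}$)
$d{\left(t,N \right)} = - 2 \left(\frac{10}{3} + N\right) \left(N + t\right)$ ($d{\left(t,N \right)} = - 2 \left(t + N\right) \left(N + \frac{5 \left(-2\right)^{2}}{6}\right) = - 2 \left(N + t\right) \left(N + \frac{5}{6} \cdot 4\right) = - 2 \left(N + t\right) \left(N + \frac{10}{3}\right) = - 2 \left(N + t\right) \left(\frac{10}{3} + N\right) = - 2 \left(\frac{10}{3} + N\right) \left(N + t\right)$)
$101 d{\left(w{\left(1 \right)},24 \right)} = 101 \left(- 2 \cdot 24^{2} - 160 - 40 - 48 \cdot 6\right) = 101 \left(\left(-2\right) 576 - 160 - 40 - 288\right) = 101 \left(-1152 - 160 - 40 - 288\right) = 101 \left(-1640\right) = -165640$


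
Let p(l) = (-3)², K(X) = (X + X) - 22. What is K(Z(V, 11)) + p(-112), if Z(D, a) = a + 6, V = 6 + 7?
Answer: 21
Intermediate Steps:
V = 13
Z(D, a) = 6 + a
K(X) = -22 + 2*X (K(X) = 2*X - 22 = -22 + 2*X)
p(l) = 9
K(Z(V, 11)) + p(-112) = (-22 + 2*(6 + 11)) + 9 = (-22 + 2*17) + 9 = (-22 + 34) + 9 = 12 + 9 = 21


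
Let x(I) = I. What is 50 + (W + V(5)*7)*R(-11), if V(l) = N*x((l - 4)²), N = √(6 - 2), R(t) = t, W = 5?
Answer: -159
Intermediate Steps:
N = 2 (N = √4 = 2)
V(l) = 2*(-4 + l)² (V(l) = 2*(l - 4)² = 2*(-4 + l)²)
50 + (W + V(5)*7)*R(-11) = 50 + (5 + (2*(-4 + 5)²)*7)*(-11) = 50 + (5 + (2*1²)*7)*(-11) = 50 + (5 + (2*1)*7)*(-11) = 50 + (5 + 2*7)*(-11) = 50 + (5 + 14)*(-11) = 50 + 19*(-11) = 50 - 209 = -159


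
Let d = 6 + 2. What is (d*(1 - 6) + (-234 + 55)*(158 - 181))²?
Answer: 16621929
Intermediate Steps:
d = 8
(d*(1 - 6) + (-234 + 55)*(158 - 181))² = (8*(1 - 6) + (-234 + 55)*(158 - 181))² = (8*(-5) - 179*(-23))² = (-40 + 4117)² = 4077² = 16621929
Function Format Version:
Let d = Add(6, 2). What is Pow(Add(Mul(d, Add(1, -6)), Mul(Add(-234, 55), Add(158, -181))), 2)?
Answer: 16621929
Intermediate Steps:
d = 8
Pow(Add(Mul(d, Add(1, -6)), Mul(Add(-234, 55), Add(158, -181))), 2) = Pow(Add(Mul(8, Add(1, -6)), Mul(Add(-234, 55), Add(158, -181))), 2) = Pow(Add(Mul(8, -5), Mul(-179, -23)), 2) = Pow(Add(-40, 4117), 2) = Pow(4077, 2) = 16621929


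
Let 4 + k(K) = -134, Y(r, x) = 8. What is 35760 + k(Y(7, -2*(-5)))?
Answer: 35622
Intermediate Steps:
k(K) = -138 (k(K) = -4 - 134 = -138)
35760 + k(Y(7, -2*(-5))) = 35760 - 138 = 35622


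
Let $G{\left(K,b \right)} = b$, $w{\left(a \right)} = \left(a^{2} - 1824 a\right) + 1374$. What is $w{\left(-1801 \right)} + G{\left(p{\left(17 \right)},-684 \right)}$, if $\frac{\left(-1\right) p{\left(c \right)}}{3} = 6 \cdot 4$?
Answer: $6529315$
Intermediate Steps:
$p{\left(c \right)} = -72$ ($p{\left(c \right)} = - 3 \cdot 6 \cdot 4 = \left(-3\right) 24 = -72$)
$w{\left(a \right)} = 1374 + a^{2} - 1824 a$
$w{\left(-1801 \right)} + G{\left(p{\left(17 \right)},-684 \right)} = \left(1374 + \left(-1801\right)^{2} - -3285024\right) - 684 = \left(1374 + 3243601 + 3285024\right) - 684 = 6529999 - 684 = 6529315$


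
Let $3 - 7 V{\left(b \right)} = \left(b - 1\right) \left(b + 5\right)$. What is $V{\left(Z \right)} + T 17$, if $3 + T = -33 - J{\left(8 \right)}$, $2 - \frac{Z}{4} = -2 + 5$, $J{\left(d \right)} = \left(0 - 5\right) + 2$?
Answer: $- \frac{3919}{7} \approx -559.86$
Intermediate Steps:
$J{\left(d \right)} = -3$ ($J{\left(d \right)} = -5 + 2 = -3$)
$Z = -4$ ($Z = 8 - 4 \left(-2 + 5\right) = 8 - 12 = -4$)
$T = -33$ ($T = -3 - 30 = -33$)
$V{\left(b \right)} = \frac{3}{7} - \frac{\left(-1 + b\right) \left(5 + b\right)}{7}$ ($V{\left(b \right)} = \frac{3}{7} - \frac{\left(b - 1\right) \left(b + 5\right)}{7} = \frac{3}{7} - \frac{\left(-1 + b\right) \left(5 + b\right)}{7}$)
$V{\left(Z \right)} + T 17 = \left(\frac{8}{7} - - \frac{16}{7} - \frac{\left(-4\right)^{2}}{7}\right) - 561 = \left(\frac{8}{7} + \frac{16}{7} - \frac{16}{7}\right) - 561 = \frac{8}{7} - 561 = - \frac{3919}{7}$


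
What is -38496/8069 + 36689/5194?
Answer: 96095317/41910386 ≈ 2.2929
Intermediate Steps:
-38496/8069 + 36689/5194 = 96095317/41910386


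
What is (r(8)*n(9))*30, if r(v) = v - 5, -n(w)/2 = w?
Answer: -1620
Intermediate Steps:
n(w) = -2*w
r(v) = -5 + v
(r(8)*n(9))*30 = ((-5 + 8)*(-2*9))*30 = (3*(-18))*30 = -54*30 = -1620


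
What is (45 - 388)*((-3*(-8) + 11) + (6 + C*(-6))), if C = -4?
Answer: -22295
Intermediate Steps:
(45 - 388)*((-3*(-8) + 11) + (6 + C*(-6))) = (45 - 388)*((-3*(-8) + 11) + (6 - 4*(-6))) = -343*((24 + 11) + (6 + 24)) = -343*(35 + 30) = -343*65 = -22295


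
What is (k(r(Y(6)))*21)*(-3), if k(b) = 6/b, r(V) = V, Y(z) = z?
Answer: -63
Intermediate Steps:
(k(r(Y(6)))*21)*(-3) = ((6/6)*21)*(-3) = ((6*(⅙))*21)*(-3) = (1*21)*(-3) = 21*(-3) = -63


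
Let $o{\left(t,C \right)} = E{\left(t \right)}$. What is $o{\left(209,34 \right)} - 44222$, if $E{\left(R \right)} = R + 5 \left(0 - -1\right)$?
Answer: $-44008$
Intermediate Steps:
$E{\left(R \right)} = 5 + R$ ($E{\left(R \right)} = R + 5 \left(0 + 1\right) = R + 5 \cdot 1 = R + 5 = 5 + R$)
$o{\left(t,C \right)} = 5 + t$
$o{\left(209,34 \right)} - 44222 = \left(5 + 209\right) - 44222 = 214 - 44222 = -44008$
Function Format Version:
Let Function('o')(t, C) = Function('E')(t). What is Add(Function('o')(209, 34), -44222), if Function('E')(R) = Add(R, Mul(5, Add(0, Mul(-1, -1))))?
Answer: -44008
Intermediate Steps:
Function('E')(R) = Add(5, R) (Function('E')(R) = Add(R, Mul(5, Add(0, 1))) = Add(R, Mul(5, 1)) = Add(R, 5) = Add(5, R))
Function('o')(t, C) = Add(5, t)
Add(Function('o')(209, 34), -44222) = Add(Add(5, 209), -44222) = Add(214, -44222) = -44008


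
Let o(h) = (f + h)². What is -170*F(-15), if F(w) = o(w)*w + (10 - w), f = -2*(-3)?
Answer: 202300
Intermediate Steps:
f = 6
o(h) = (6 + h)²
F(w) = 10 - w + w*(6 + w)² (F(w) = (6 + w)²*w + (10 - w) = w*(6 + w)² + (10 - w) = 10 - w + w*(6 + w)²)
-170*F(-15) = -170*(10 - 1*(-15) - 15*(6 - 15)²) = -170*(10 + 15 - 15*(-9)²) = -170*(10 + 15 - 15*81) = -170*(10 + 15 - 1215) = -170*(-1190) = 202300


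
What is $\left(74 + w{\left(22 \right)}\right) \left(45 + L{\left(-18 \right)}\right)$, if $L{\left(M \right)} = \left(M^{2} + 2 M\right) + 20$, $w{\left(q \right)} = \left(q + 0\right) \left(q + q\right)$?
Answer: $367826$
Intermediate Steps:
$w{\left(q \right)} = 2 q^{2}$ ($w{\left(q \right)} = q 2 q = 2 q^{2}$)
$L{\left(M \right)} = 20 + M^{2} + 2 M$
$\left(74 + w{\left(22 \right)}\right) \left(45 + L{\left(-18 \right)}\right) = \left(74 + 2 \cdot 22^{2}\right) \left(45 + \left(20 + \left(-18\right)^{2} + 2 \left(-18\right)\right)\right) = \left(74 + 2 \cdot 484\right) \left(45 + \left(20 + 324 - 36\right)\right) = \left(74 + 968\right) \left(45 + 308\right) = 1042 \cdot 353 = 367826$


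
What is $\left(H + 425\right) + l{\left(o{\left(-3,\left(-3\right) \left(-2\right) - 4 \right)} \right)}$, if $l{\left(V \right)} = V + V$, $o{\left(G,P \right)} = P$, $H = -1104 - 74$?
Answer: $-749$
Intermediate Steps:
$H = -1178$
$l{\left(V \right)} = 2 V$
$\left(H + 425\right) + l{\left(o{\left(-3,\left(-3\right) \left(-2\right) - 4 \right)} \right)} = \left(-1178 + 425\right) + 2 \left(\left(-3\right) \left(-2\right) - 4\right) = -753 + 2 \left(6 - 4\right) = -753 + 2 \cdot 2 = -753 + 4 = -749$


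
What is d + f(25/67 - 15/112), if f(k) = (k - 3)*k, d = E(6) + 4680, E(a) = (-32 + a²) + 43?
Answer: 266140258617/56310016 ≈ 4726.3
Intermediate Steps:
E(a) = 11 + a²
d = 4727 (d = (11 + 6²) + 4680 = (11 + 36) + 4680 = 47 + 4680 = 4727)
f(k) = k*(-3 + k) (f(k) = (-3 + k)*k = k*(-3 + k))
d + f(25/67 - 15/112) = 4727 + (25/67 - 15/112)*(-3 + (25/67 - 15/112)) = 4727 + 1795*(-3 + 1795/7504)/7504 = 4727 + (1795/7504)*(-20717/7504) = 4727 - 37187015/56310016 = 266140258617/56310016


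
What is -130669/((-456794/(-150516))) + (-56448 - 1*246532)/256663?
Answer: -2524064293315186/58621059211 ≈ -43057.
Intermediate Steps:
-130669/((-456794/(-150516))) + (-56448 - 1*246532)/256663 = -130669/((-456794*(-1/150516))) + (-56448 - 246532)*(1/256663) = -130669/228397/75258 - 302980*1/256663 = -130669*75258/228397 - 302980/256663 = -9833887602/228397 - 302980/256663 = -2524064293315186/58621059211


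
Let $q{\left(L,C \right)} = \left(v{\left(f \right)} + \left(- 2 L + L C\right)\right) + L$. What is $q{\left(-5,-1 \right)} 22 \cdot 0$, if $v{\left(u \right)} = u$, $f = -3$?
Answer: $0$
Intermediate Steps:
$q{\left(L,C \right)} = -3 - L + C L$ ($q{\left(L,C \right)} = \left(-3 + \left(- 2 L + L C\right)\right) + L = \left(-3 + \left(- 2 L + C L\right)\right) + L = \left(-3 - 2 L + C L\right) + L = -3 - L + C L$)
$q{\left(-5,-1 \right)} 22 \cdot 0 = \left(-3 - -5 - -5\right) 22 \cdot 0 = \left(-3 + 5 + 5\right) 22 \cdot 0 = 7 \cdot 22 \cdot 0 = 154 \cdot 0 = 0$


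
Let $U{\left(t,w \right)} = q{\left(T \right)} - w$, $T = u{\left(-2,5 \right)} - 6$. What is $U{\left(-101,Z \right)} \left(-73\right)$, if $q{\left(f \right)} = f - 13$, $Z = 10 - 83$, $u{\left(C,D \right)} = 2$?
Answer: $-4088$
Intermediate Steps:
$Z = -73$
$T = -4$ ($T = 2 - 6 = -4$)
$q{\left(f \right)} = -13 + f$
$U{\left(t,w \right)} = -17 - w$ ($U{\left(t,w \right)} = \left(-13 - 4\right) - w = -17 - w$)
$U{\left(-101,Z \right)} \left(-73\right) = \left(-17 - -73\right) \left(-73\right) = \left(-17 + 73\right) \left(-73\right) = 56 \left(-73\right) = -4088$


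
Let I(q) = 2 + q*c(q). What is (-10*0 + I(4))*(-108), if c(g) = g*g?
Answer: -7128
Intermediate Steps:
c(g) = g²
I(q) = 2 + q³ (I(q) = 2 + q*q² = 2 + q³)
(-10*0 + I(4))*(-108) = (-10*0 + (2 + 4³))*(-108) = (0 + (2 + 64))*(-108) = (0 + 66)*(-108) = 66*(-108) = -7128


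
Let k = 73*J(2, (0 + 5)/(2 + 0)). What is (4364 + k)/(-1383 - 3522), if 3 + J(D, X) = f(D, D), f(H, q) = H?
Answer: -4291/4905 ≈ -0.87482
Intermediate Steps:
J(D, X) = -3 + D
k = -73 (k = 73*(-3 + 2) = 73*(-1) = -73)
(4364 + k)/(-1383 - 3522) = (4364 - 73)/(-1383 - 3522) = 4291/(-4905) = 4291*(-1/4905) = -4291/4905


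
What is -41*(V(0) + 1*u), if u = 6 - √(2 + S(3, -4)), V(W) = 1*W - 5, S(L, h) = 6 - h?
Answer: -41 + 82*√3 ≈ 101.03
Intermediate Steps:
V(W) = -5 + W (V(W) = W - 5 = -5 + W)
u = 6 - 2*√3 (u = 6 - √(2 + (6 - 1*(-4))) = 6 - √(2 + (6 + 4)) = 6 - √(2 + 10) = 6 - √12 = 6 - 2*√3 ≈ 2.5359)
-41*(V(0) + 1*u) = -41*((-5 + 0) + 1*(6 - 2*√3)) = -41*(-5 + (6 - 2*√3)) = -41*(1 - 2*√3) = -41 + 82*√3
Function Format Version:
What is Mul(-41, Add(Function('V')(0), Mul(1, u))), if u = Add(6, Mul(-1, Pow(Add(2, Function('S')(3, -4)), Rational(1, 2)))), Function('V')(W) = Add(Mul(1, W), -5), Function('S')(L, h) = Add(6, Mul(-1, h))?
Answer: Add(-41, Mul(82, Pow(3, Rational(1, 2)))) ≈ 101.03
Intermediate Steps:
Function('V')(W) = Add(-5, W) (Function('V')(W) = Add(W, -5) = Add(-5, W))
u = Add(6, Mul(-2, Pow(3, Rational(1, 2)))) (u = Add(6, Mul(-1, Pow(Add(2, Add(6, Mul(-1, -4))), Rational(1, 2)))) = Add(6, Mul(-1, Pow(Add(2, Add(6, 4)), Rational(1, 2)))) = Add(6, Mul(-1, Pow(Add(2, 10), Rational(1, 2)))) = Add(6, Mul(-1, Pow(12, Rational(1, 2)))) = Add(6, Mul(-1, Mul(2, Pow(3, Rational(1, 2))))) = Add(6, Mul(-2, Pow(3, Rational(1, 2)))) ≈ 2.5359)
Mul(-41, Add(Function('V')(0), Mul(1, u))) = Mul(-41, Add(Add(-5, 0), Mul(1, Add(6, Mul(-2, Pow(3, Rational(1, 2))))))) = Mul(-41, Add(-5, Add(6, Mul(-2, Pow(3, Rational(1, 2)))))) = Mul(-41, Add(1, Mul(-2, Pow(3, Rational(1, 2))))) = Add(-41, Mul(82, Pow(3, Rational(1, 2))))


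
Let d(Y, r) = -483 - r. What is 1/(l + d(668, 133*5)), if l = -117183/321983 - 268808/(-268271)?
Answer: -86378701393/99107634393493 ≈ -0.00087156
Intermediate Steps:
l = 55114805671/86378701393 (l = -117183*1/321983 - 268808*(-1/268271) = -117183/321983 + 268808/268271 = 55114805671/86378701393 ≈ 0.63806)
1/(l + d(668, 133*5)) = 1/(55114805671/86378701393 + (-483 - 133*5)) = 1/(55114805671/86378701393 + (-483 - 1*665)) = 1/(55114805671/86378701393 + (-483 - 665)) = 1/(55114805671/86378701393 - 1148) = 1/(-99107634393493/86378701393) = -86378701393/99107634393493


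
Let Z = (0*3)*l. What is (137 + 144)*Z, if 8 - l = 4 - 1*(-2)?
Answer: 0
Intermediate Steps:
l = 2 (l = 8 - (4 - 1*(-2)) = 8 - (4 + 2) = 8 - 1*6 = 8 - 6 = 2)
Z = 0 (Z = (0*3)*2 = 0*2 = 0)
(137 + 144)*Z = (137 + 144)*0 = 281*0 = 0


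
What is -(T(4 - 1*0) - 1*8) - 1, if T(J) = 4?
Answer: 3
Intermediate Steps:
-(T(4 - 1*0) - 1*8) - 1 = -(4 - 1*8) - 1 = -(4 - 8) - 1 = -1*(-4) - 1 = 4 - 1 = 3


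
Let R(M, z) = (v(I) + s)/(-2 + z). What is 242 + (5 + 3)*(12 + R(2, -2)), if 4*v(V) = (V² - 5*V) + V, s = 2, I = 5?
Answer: 663/2 ≈ 331.50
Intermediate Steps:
v(V) = -V + V²/4 (v(V) = ((V² - 5*V) + V)/4 = (V² - 4*V)/4 = -V + V²/4)
R(M, z) = 13/(4*(-2 + z)) (R(M, z) = ((¼)*5*(-4 + 5) + 2)/(-2 + z) = ((¼)*5*1 + 2)/(-2 + z) = (5/4 + 2)/(-2 + z) = 13/(4*(-2 + z)))
242 + (5 + 3)*(12 + R(2, -2)) = 242 + (5 + 3)*(12 + 13/(4*(-2 - 2))) = 242 + 8*(12 + (13/4)/(-4)) = 242 + 8*(12 + (13/4)*(-¼)) = 242 + 8*(12 - 13/16) = 242 + 8*(179/16) = 242 + 179/2 = 663/2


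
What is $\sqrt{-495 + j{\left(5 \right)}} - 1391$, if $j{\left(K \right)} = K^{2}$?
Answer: $-1391 + i \sqrt{470} \approx -1391.0 + 21.679 i$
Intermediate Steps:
$\sqrt{-495 + j{\left(5 \right)}} - 1391 = \sqrt{-495 + 5^{2}} - 1391 = \sqrt{-495 + 25} - 1391 = \sqrt{-470} - 1391 = i \sqrt{470} - 1391 = -1391 + i \sqrt{470}$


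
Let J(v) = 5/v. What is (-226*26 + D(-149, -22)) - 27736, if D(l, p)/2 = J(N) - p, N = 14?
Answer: -234971/7 ≈ -33567.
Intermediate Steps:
D(l, p) = 5/7 - 2*p (D(l, p) = 2*(5/14 - p) = 5/7 - 2*p)
(-226*26 + D(-149, -22)) - 27736 = (-226*26 + (5/7 - 2*(-22))) - 27736 = (-5876 + (5/7 + 44)) - 27736 = (-5876 + 313/7) - 27736 = -40819/7 - 27736 = -234971/7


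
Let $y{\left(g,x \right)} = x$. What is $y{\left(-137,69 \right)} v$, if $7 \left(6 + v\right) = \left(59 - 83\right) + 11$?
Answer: $- \frac{3795}{7} \approx -542.14$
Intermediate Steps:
$v = - \frac{55}{7}$ ($v = -6 + \frac{\left(59 - 83\right) + 11}{7} = -6 + \frac{-24 + 11}{7} = -6 + \frac{1}{7} \left(-13\right) = -6 - \frac{13}{7} = - \frac{55}{7} \approx -7.8571$)
$y{\left(-137,69 \right)} v = 69 \left(- \frac{55}{7}\right) = - \frac{3795}{7}$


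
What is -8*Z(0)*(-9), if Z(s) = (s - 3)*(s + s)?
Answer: 0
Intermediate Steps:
Z(s) = 2*s*(-3 + s) (Z(s) = (-3 + s)*(2*s) = 2*s*(-3 + s))
-8*Z(0)*(-9) = -16*0*(-3 + 0)*(-9) = -16*0*(-3)*(-9) = -8*0*(-9) = 0*(-9) = 0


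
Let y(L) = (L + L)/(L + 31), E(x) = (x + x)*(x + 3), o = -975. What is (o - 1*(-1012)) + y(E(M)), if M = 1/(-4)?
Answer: 8747/237 ≈ 36.907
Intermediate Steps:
M = -¼ ≈ -0.25000
E(x) = 2*x*(3 + x) (E(x) = (2*x)*(3 + x) = 2*x*(3 + x))
y(L) = 2*L/(31 + L) (y(L) = (2*L)/(31 + L) = 2*L/(31 + L))
(o - 1*(-1012)) + y(E(M)) = (-975 - 1*(-1012)) + 2*(2*(-¼)*(3 - ¼))/(31 + 2*(-¼)*(3 - ¼)) = (-975 + 1012) + 2*(2*(-¼)*(11/4))/(31 + 2*(-¼)*(11/4)) = 37 + 2*(-11/8)/(31 - 11/8) = 37 + 2*(-11/8)/(237/8) = 37 + 2*(-11/8)*(8/237) = 37 - 22/237 = 8747/237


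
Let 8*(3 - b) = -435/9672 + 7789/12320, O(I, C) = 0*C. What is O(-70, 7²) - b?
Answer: -116243373/39719680 ≈ -2.9266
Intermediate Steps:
O(I, C) = 0
b = 116243373/39719680 (b = 3 - (-435/9672 + 7789/12320)/8 = 3 - (-435*1/9672 + 7789*(1/12320))/8 = 3 - (-145/3224 + 7789/12320)/8 = 3 - ⅛*2915667/4964960 = 3 - 2915667/39719680 = 116243373/39719680 ≈ 2.9266)
O(-70, 7²) - b = 0 - 1*116243373/39719680 = 0 - 116243373/39719680 = -116243373/39719680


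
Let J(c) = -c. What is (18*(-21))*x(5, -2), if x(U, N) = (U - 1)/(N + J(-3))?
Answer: -1512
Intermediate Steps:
x(U, N) = (-1 + U)/(3 + N) (x(U, N) = (U - 1)/(N - 1*(-3)) = (-1 + U)/(N + 3) = (-1 + U)/(3 + N))
(18*(-21))*x(5, -2) = (18*(-21))*((-1 + 5)/(3 - 2)) = -378*4/1 = -378*4 = -1512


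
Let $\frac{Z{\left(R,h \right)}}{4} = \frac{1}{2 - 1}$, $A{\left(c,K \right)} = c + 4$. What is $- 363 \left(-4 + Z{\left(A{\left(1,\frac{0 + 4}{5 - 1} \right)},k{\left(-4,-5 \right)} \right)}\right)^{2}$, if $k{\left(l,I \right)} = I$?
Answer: $0$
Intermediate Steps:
$A{\left(c,K \right)} = 4 + c$
$Z{\left(R,h \right)} = 4$ ($Z{\left(R,h \right)} = \frac{4}{2 - 1} = \frac{4}{1} = 4 \cdot 1 = 4$)
$- 363 \left(-4 + Z{\left(A{\left(1,\frac{0 + 4}{5 - 1} \right)},k{\left(-4,-5 \right)} \right)}\right)^{2} = - 363 \left(-4 + 4\right)^{2} = - 363 \cdot 0^{2} = \left(-363\right) 0 = 0$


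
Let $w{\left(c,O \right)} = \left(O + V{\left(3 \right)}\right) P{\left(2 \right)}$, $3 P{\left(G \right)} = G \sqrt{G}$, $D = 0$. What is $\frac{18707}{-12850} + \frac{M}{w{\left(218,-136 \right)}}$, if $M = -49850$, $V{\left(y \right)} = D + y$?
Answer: $- \frac{18707}{12850} + \frac{74775 \sqrt{2}}{266} \approx 396.09$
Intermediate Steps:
$V{\left(y \right)} = y$ ($V{\left(y \right)} = 0 + y = y$)
$P{\left(G \right)} = \frac{G^{\frac{3}{2}}}{3}$ ($P{\left(G \right)} = \frac{G \sqrt{G}}{3} = \frac{G^{\frac{3}{2}}}{3}$)
$w{\left(c,O \right)} = \frac{2 \sqrt{2} \left(3 + O\right)}{3}$ ($w{\left(c,O \right)} = \left(O + 3\right) \frac{2^{\frac{3}{2}}}{3} = \left(3 + O\right) \frac{2 \sqrt{2}}{3} = \frac{2 \sqrt{2} \left(3 + O\right)}{3}$)
$\frac{18707}{-12850} + \frac{M}{w{\left(218,-136 \right)}} = \frac{18707}{-12850} - \frac{49850}{\frac{2}{3} \sqrt{2} \left(3 - 136\right)} = 18707 \left(- \frac{1}{12850}\right) - \frac{49850}{\frac{2}{3} \sqrt{2} \left(-133\right)} = - \frac{18707}{12850} - \frac{49850}{\left(- \frac{266}{3}\right) \sqrt{2}} = - \frac{18707}{12850} - 49850 \left(- \frac{3 \sqrt{2}}{532}\right) = - \frac{18707}{12850} + \frac{74775 \sqrt{2}}{266}$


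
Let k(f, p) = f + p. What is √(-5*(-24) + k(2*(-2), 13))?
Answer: √129 ≈ 11.358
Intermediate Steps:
√(-5*(-24) + k(2*(-2), 13)) = √(-5*(-24) + (2*(-2) + 13)) = √(120 + (-4 + 13)) = √(120 + 9) = √129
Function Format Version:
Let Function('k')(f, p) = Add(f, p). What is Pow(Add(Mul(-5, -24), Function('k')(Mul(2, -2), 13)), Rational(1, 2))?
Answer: Pow(129, Rational(1, 2)) ≈ 11.358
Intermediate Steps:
Pow(Add(Mul(-5, -24), Function('k')(Mul(2, -2), 13)), Rational(1, 2)) = Pow(Add(Mul(-5, -24), Add(Mul(2, -2), 13)), Rational(1, 2)) = Pow(Add(120, Add(-4, 13)), Rational(1, 2)) = Pow(Add(120, 9), Rational(1, 2)) = Pow(129, Rational(1, 2))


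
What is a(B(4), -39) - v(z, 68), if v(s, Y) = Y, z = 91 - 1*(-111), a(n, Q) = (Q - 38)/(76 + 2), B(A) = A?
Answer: -5381/78 ≈ -68.987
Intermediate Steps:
a(n, Q) = -19/39 + Q/78 (a(n, Q) = (-38 + Q)/78 = (-38 + Q)*(1/78) = -19/39 + Q/78)
z = 202 (z = 91 + 111 = 202)
a(B(4), -39) - v(z, 68) = (-19/39 + (1/78)*(-39)) - 1*68 = (-19/39 - ½) - 68 = -77/78 - 68 = -5381/78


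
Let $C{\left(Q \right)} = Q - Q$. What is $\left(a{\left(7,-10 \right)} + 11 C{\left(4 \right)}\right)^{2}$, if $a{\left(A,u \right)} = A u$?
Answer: $4900$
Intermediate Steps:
$C{\left(Q \right)} = 0$
$\left(a{\left(7,-10 \right)} + 11 C{\left(4 \right)}\right)^{2} = \left(7 \left(-10\right) + 11 \cdot 0\right)^{2} = \left(-70 + 0\right)^{2} = \left(-70\right)^{2} = 4900$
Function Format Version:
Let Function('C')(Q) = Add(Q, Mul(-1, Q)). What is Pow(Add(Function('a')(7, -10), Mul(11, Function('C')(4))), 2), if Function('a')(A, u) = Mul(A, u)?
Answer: 4900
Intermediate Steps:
Function('C')(Q) = 0
Pow(Add(Function('a')(7, -10), Mul(11, Function('C')(4))), 2) = Pow(Add(Mul(7, -10), Mul(11, 0)), 2) = Pow(Add(-70, 0), 2) = Pow(-70, 2) = 4900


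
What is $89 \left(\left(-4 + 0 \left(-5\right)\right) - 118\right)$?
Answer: $-10858$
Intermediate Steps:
$89 \left(\left(-4 + 0 \left(-5\right)\right) - 118\right) = 89 \left(\left(-4 + 0\right) - 118\right) = 89 \left(-4 - 118\right) = 89 \left(-122\right) = -10858$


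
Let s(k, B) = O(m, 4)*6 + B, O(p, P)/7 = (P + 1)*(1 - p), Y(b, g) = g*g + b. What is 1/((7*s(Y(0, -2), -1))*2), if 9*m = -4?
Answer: 3/12698 ≈ 0.00023626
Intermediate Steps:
m = -4/9 (m = (1/9)*(-4) = -4/9 ≈ -0.44444)
Y(b, g) = b + g**2 (Y(b, g) = g**2 + b = b + g**2)
O(p, P) = 7*(1 + P)*(1 - p) (O(p, P) = 7*((P + 1)*(1 - p)) = 7*((1 + P)*(1 - p)) = 7*(1 + P)*(1 - p))
s(k, B) = 910/3 + B (s(k, B) = (7 - 7*(-4/9) + 7*4 - 7*4*(-4/9))*6 + B = (7 + 28/9 + 28 + 112/9)*6 + B = (455/9)*6 + B = 910/3 + B)
1/((7*s(Y(0, -2), -1))*2) = 1/((7*(910/3 - 1))*2) = 1/((7*(907/3))*2) = 1/((6349/3)*2) = 1/(12698/3) = 3/12698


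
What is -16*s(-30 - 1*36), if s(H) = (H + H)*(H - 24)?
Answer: -190080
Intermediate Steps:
s(H) = 2*H*(-24 + H) (s(H) = (2*H)*(-24 + H) = 2*H*(-24 + H))
-16*s(-30 - 1*36) = -32*(-30 - 1*36)*(-24 + (-30 - 1*36)) = -32*(-30 - 36)*(-24 + (-30 - 36)) = -32*(-66)*(-24 - 66) = -32*(-66)*(-90) = -16*11880 = -190080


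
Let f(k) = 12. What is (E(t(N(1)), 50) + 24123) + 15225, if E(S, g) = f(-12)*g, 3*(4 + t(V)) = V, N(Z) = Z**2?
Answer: 39948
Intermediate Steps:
t(V) = -4 + V/3
E(S, g) = 12*g
(E(t(N(1)), 50) + 24123) + 15225 = (12*50 + 24123) + 15225 = (600 + 24123) + 15225 = 24723 + 15225 = 39948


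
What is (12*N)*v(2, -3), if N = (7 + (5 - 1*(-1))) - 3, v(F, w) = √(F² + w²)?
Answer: 120*√13 ≈ 432.67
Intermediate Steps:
N = 10 (N = (7 + (5 + 1)) - 3 = (7 + 6) - 3 = 13 - 3 = 10)
(12*N)*v(2, -3) = (12*10)*√(2² + (-3)²) = 120*√(4 + 9) = 120*√13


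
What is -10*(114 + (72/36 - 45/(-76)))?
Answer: -44305/38 ≈ -1165.9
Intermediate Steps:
-10*(114 + (72/36 - 45/(-76))) = -10*(114 + (72*(1/36) - 45*(-1/76))) = -10*(114 + (2 + 45/76)) = -10*(114 + 197/76) = -10*8861/76 = -44305/38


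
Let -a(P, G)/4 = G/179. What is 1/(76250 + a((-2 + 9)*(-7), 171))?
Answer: 179/13648066 ≈ 1.3115e-5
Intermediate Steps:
a(P, G) = -4*G/179
1/(76250 + a((-2 + 9)*(-7), 171)) = 1/(76250 - 4/179*171) = 1/(76250 - 684/179) = 1/(13648066/179) = 179/13648066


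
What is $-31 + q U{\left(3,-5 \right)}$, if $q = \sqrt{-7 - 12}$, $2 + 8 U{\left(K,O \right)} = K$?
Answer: $-31 + \frac{i \sqrt{19}}{8} \approx -31.0 + 0.54486 i$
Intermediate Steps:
$U{\left(K,O \right)} = - \frac{1}{4} + \frac{K}{8}$
$q = i \sqrt{19}$ ($q = \sqrt{-7 - 12} = \sqrt{-19} = i \sqrt{19} \approx 4.3589 i$)
$-31 + q U{\left(3,-5 \right)} = -31 + i \sqrt{19} \left(- \frac{1}{4} + \frac{1}{8} \cdot 3\right) = -31 + i \sqrt{19} \left(- \frac{1}{4} + \frac{3}{8}\right) = -31 + i \sqrt{19} \cdot \frac{1}{8} = -31 + \frac{i \sqrt{19}}{8}$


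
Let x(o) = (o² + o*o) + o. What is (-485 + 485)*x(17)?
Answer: 0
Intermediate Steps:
x(o) = o + 2*o² (x(o) = (o² + o²) + o = 2*o² + o = o + 2*o²)
(-485 + 485)*x(17) = (-485 + 485)*(17*(1 + 2*17)) = 0*(17*(1 + 34)) = 0*(17*35) = 0*595 = 0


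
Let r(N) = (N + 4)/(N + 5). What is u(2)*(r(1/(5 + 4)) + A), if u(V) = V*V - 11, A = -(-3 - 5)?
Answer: -2835/46 ≈ -61.630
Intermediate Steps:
A = 8 (A = -1*(-8) = 8)
u(V) = -11 + V² (u(V) = V² - 11 = -11 + V²)
r(N) = (4 + N)/(5 + N)
u(2)*(r(1/(5 + 4)) + A) = (-11 + 2²)*((4 + 1/(5 + 4))/(5 + 1/(5 + 4)) + 8) = (-11 + 4)*((4 + 1/9)/(5 + 1/9) + 8) = -7*((4 + ⅑)/(5 + ⅑) + 8) = -7*((37/9)/(46/9) + 8) = -7*((9/46)*(37/9) + 8) = -7*(37/46 + 8) = -7*405/46 = -2835/46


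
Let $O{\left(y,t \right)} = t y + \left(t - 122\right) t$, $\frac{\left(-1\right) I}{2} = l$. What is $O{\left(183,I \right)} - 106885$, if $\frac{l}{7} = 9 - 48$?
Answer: $224537$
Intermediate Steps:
$l = -273$ ($l = 7 \left(9 - 48\right) = 7 \left(-39\right) = -273$)
$I = 546$ ($I = \left(-2\right) \left(-273\right) = 546$)
$O{\left(y,t \right)} = t y + t \left(-122 + t\right)$ ($O{\left(y,t \right)} = t y + \left(t - 122\right) t = t y + \left(-122 + t\right) t = t y + t \left(-122 + t\right)$)
$O{\left(183,I \right)} - 106885 = 546 \left(-122 + 546 + 183\right) - 106885 = 546 \cdot 607 - 106885 = 331422 - 106885 = 224537$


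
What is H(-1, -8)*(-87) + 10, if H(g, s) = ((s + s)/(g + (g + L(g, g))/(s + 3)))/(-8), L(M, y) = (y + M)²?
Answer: 475/4 ≈ 118.75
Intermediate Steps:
L(M, y) = (M + y)²
H(g, s) = -s/(4*(g + (g + 4*g²)/(3 + s))) (H(g, s) = ((s + s)/(g + (g + (g + g)²)/(s + 3)))/(-8) = ((2*s)/(g + (g + (2*g)²)/(3 + s)))*(-⅛) = ((2*s)/(g + (g + 4*g²)/(3 + s)))*(-⅛) = (2*s/(g + (g + 4*g²)/(3 + s)))*(-⅛) = -s/(4*(g + (g + 4*g²)/(3 + s))))
H(-1, -8)*(-87) + 10 = -¼*(-8)*(3 - 8)/(-1*(4 - 8 + 4*(-1)))*(-87) + 10 = -¼*(-8)*(-1)*(-5)/(4 - 8 - 4)*(-87) + 10 = -¼*(-8)*(-1)*(-5)/(-8)*(-87) + 10 = -¼*(-8)*(-1)*(-⅛)*(-5)*(-87) + 10 = -5/4*(-87) + 10 = 435/4 + 10 = 475/4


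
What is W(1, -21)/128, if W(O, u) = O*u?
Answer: -21/128 ≈ -0.16406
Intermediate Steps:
W(1, -21)/128 = (1*(-21))/128 = -21*1/128 = -21/128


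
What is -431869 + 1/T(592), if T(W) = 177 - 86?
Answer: -39300078/91 ≈ -4.3187e+5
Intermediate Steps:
T(W) = 91
-431869 + 1/T(592) = -431869 + 1/91 = -39300078/91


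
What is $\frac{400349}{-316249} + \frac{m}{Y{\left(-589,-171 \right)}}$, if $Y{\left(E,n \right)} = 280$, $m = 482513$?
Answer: $\frac{152482156017}{88549720} \approx 1722.0$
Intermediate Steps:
$\frac{400349}{-316249} + \frac{m}{Y{\left(-589,-171 \right)}} = \frac{400349}{-316249} + \frac{482513}{280} = 400349 \left(- \frac{1}{316249}\right) + 482513 \cdot \frac{1}{280} = - \frac{400349}{316249} + \frac{482513}{280} = \frac{152482156017}{88549720}$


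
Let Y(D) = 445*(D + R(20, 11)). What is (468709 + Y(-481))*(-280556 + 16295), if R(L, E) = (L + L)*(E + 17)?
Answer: -199005445704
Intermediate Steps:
R(L, E) = 2*L*(17 + E) (R(L, E) = (2*L)*(17 + E) = 2*L*(17 + E))
Y(D) = 498400 + 445*D (Y(D) = 445*(D + 2*20*(17 + 11)) = 445*(D + 2*20*28) = 445*(D + 1120) = 445*(1120 + D) = 498400 + 445*D)
(468709 + Y(-481))*(-280556 + 16295) = (468709 + (498400 + 445*(-481)))*(-280556 + 16295) = (468709 + (498400 - 214045))*(-264261) = (468709 + 284355)*(-264261) = 753064*(-264261) = -199005445704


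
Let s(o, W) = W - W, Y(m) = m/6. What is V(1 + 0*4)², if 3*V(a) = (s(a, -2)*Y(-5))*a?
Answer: 0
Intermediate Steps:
Y(m) = m/6 (Y(m) = m*(⅙) = m/6)
s(o, W) = 0
V(a) = 0 (V(a) = ((0*((⅙)*(-5)))*a)/3 = ((0*(-⅚))*a)/3 = (0*a)/3 = (⅓)*0 = 0)
V(1 + 0*4)² = 0² = 0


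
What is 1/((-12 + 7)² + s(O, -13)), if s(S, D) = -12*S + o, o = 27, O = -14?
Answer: 1/220 ≈ 0.0045455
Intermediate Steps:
s(S, D) = 27 - 12*S (s(S, D) = -12*S + 27 = 27 - 12*S)
1/((-12 + 7)² + s(O, -13)) = 1/((-12 + 7)² + (27 - 12*(-14))) = 1/((-5)² + (27 + 168)) = 1/(25 + 195) = 1/220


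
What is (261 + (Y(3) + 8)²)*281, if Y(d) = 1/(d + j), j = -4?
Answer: 87110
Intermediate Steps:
Y(d) = 1/(-4 + d) (Y(d) = 1/(d - 4) = 1/(-4 + d))
(261 + (Y(3) + 8)²)*281 = (261 + (1/(-4 + 3) + 8)²)*281 = (261 + (1/(-1) + 8)²)*281 = (261 + (-1 + 8)²)*281 = (261 + 7²)*281 = (261 + 49)*281 = 310*281 = 87110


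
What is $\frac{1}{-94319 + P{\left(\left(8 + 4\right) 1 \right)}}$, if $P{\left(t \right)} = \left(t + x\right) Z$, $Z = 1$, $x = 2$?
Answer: $- \frac{1}{94305} \approx -1.0604 \cdot 10^{-5}$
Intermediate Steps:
$P{\left(t \right)} = 2 + t$ ($P{\left(t \right)} = \left(t + 2\right) 1 = \left(2 + t\right) 1 = 2 + t$)
$\frac{1}{-94319 + P{\left(\left(8 + 4\right) 1 \right)}} = \frac{1}{-94319 + \left(2 + \left(8 + 4\right) 1\right)} = \frac{1}{-94319 + \left(2 + 12 \cdot 1\right)} = \frac{1}{-94319 + \left(2 + 12\right)} = \frac{1}{-94319 + 14} = \frac{1}{-94305} = - \frac{1}{94305}$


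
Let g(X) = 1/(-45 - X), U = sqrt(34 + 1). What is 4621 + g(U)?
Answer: 1839149/398 + sqrt(35)/1990 ≈ 4621.0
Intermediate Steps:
U = sqrt(35) ≈ 5.9161
4621 + g(U) = 4621 - 1/(45 + sqrt(35))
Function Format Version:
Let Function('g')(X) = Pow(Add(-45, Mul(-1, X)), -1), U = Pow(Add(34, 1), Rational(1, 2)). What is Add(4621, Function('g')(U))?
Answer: Add(Rational(1839149, 398), Mul(Rational(1, 1990), Pow(35, Rational(1, 2)))) ≈ 4621.0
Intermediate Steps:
U = Pow(35, Rational(1, 2)) ≈ 5.9161
Add(4621, Function('g')(U)) = Add(4621, Mul(-1, Pow(Add(45, Pow(35, Rational(1, 2))), -1)))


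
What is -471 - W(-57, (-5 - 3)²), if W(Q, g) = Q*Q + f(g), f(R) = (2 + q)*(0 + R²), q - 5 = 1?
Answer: -36488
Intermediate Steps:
q = 6 (q = 5 + 1 = 6)
f(R) = 8*R² (f(R) = (2 + 6)*(0 + R²) = 8*R²)
W(Q, g) = Q² + 8*g² (W(Q, g) = Q*Q + 8*g² = Q² + 8*g²)
-471 - W(-57, (-5 - 3)²) = -471 - ((-57)² + 8*((-5 - 3)²)²) = -471 - (3249 + 8*((-8)²)²) = -471 - (3249 + 8*64²) = -471 - (3249 + 8*4096) = -471 - (3249 + 32768) = -471 - 1*36017 = -471 - 36017 = -36488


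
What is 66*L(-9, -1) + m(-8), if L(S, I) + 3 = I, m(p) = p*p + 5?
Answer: -195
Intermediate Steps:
m(p) = 5 + p² (m(p) = p² + 5 = 5 + p²)
L(S, I) = -3 + I
66*L(-9, -1) + m(-8) = 66*(-3 - 1) + (5 + (-8)²) = 66*(-4) + (5 + 64) = -264 + 69 = -195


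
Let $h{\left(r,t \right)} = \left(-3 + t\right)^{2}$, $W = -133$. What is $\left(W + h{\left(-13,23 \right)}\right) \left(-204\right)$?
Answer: $-54468$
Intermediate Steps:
$\left(W + h{\left(-13,23 \right)}\right) \left(-204\right) = \left(-133 + \left(-3 + 23\right)^{2}\right) \left(-204\right) = \left(-133 + 20^{2}\right) \left(-204\right) = \left(-133 + 400\right) \left(-204\right) = 267 \left(-204\right) = -54468$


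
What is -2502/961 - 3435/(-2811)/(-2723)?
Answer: -6384830747/2451944411 ≈ -2.6040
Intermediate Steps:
-2502/961 - 3435/(-2811)/(-2723) = -2502*1/961 - 3435*(-1/2811)*(-1/2723) = -2502/961 + (1145/937)*(-1/2723) = -2502/961 - 1145/2551451 = -6384830747/2451944411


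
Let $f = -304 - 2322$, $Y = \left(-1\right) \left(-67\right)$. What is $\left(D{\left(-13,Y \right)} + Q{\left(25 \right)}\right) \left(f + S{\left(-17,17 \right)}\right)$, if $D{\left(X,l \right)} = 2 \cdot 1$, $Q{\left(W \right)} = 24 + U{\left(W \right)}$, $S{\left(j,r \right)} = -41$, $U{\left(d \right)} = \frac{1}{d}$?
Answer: $- \frac{1736217}{25} \approx -69449.0$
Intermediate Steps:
$Y = 67$
$f = -2626$ ($f = -304 - 2322 = -2626$)
$Q{\left(W \right)} = 24 + \frac{1}{W}$
$D{\left(X,l \right)} = 2$
$\left(D{\left(-13,Y \right)} + Q{\left(25 \right)}\right) \left(f + S{\left(-17,17 \right)}\right) = \left(2 + \left(24 + \frac{1}{25}\right)\right) \left(-2626 - 41\right) = \left(2 + \left(24 + \frac{1}{25}\right)\right) \left(-2667\right) = \left(2 + \frac{601}{25}\right) \left(-2667\right) = \frac{651}{25} \left(-2667\right) = - \frac{1736217}{25}$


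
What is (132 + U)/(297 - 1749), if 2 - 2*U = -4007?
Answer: -4273/2904 ≈ -1.4714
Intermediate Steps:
U = 4009/2 (U = 1 - 1/2*(-4007) = 1 + 4007/2 = 4009/2 ≈ 2004.5)
(132 + U)/(297 - 1749) = (132 + 4009/2)/(297 - 1749) = (4273/2)/(-1452) = (4273/2)*(-1/1452) = -4273/2904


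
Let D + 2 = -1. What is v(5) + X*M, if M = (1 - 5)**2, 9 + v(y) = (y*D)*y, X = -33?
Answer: -612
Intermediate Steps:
D = -3 (D = -2 - 1 = -3)
v(y) = -9 - 3*y**2 (v(y) = -9 + (y*(-3))*y = -9 + (-3*y)*y = -9 - 3*y**2)
M = 16 (M = (-4)**2 = 16)
v(5) + X*M = (-9 - 3*5**2) - 33*16 = (-9 - 3*25) - 528 = (-9 - 75) - 528 = -84 - 528 = -612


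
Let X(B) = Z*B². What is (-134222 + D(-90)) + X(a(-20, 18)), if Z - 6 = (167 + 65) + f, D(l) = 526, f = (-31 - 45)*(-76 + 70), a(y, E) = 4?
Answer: -122592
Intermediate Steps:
f = 456 (f = -76*(-6) = 456)
Z = 694 (Z = 6 + ((167 + 65) + 456) = 6 + (232 + 456) = 6 + 688 = 694)
X(B) = 694*B²
(-134222 + D(-90)) + X(a(-20, 18)) = (-134222 + 526) + 694*4² = -133696 + 694*16 = -133696 + 11104 = -122592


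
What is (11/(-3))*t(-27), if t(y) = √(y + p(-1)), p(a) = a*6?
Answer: -11*I*√33/3 ≈ -21.063*I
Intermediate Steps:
p(a) = 6*a
t(y) = √(-6 + y) (t(y) = √(y + 6*(-1)) = √(y - 6) = √(-6 + y))
(11/(-3))*t(-27) = (11/(-3))*√(-6 - 27) = (11*(-⅓))*√(-33) = -11*I*√33/3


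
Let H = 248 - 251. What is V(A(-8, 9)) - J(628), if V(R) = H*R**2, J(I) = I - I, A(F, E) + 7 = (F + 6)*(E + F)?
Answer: -243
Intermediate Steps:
A(F, E) = -7 + (6 + F)*(E + F) (A(F, E) = -7 + (F + 6)*(E + F) = -7 + (6 + F)*(E + F))
J(I) = 0
H = -3
V(R) = -3*R**2
V(A(-8, 9)) - J(628) = -3*(-7 + (-8)**2 + 6*9 + 6*(-8) + 9*(-8))**2 - 1*0 = -3*(-7 + 64 + 54 - 48 - 72)**2 + 0 = -3*(-9)**2 + 0 = -3*81 + 0 = -243 + 0 = -243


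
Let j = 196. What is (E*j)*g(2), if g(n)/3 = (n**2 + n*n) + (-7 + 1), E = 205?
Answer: 241080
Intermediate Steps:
g(n) = -18 + 6*n**2 (g(n) = 3*((n**2 + n*n) + (-7 + 1)) = 3*((n**2 + n**2) - 6) = 3*(2*n**2 - 6) = 3*(-6 + 2*n**2) = -18 + 6*n**2)
(E*j)*g(2) = (205*196)*(-18 + 6*2**2) = 40180*(-18 + 6*4) = 40180*(-18 + 24) = 40180*6 = 241080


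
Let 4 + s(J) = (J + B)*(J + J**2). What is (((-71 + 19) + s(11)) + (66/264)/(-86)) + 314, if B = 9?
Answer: 996911/344 ≈ 2898.0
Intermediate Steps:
s(J) = -4 + (9 + J)*(J + J**2) (s(J) = -4 + (J + 9)*(J + J**2) = -4 + (9 + J)*(J + J**2))
(((-71 + 19) + s(11)) + (66/264)/(-86)) + 314 = (((-71 + 19) + (-4 + 11**3 + 9*11 + 10*11**2)) + (66/264)/(-86)) + 314 = ((-52 + (-4 + 1331 + 99 + 10*121)) + (66*(1/264))*(-1/86)) + 314 = ((-52 + (-4 + 1331 + 99 + 1210)) + (1/4)*(-1/86)) + 314 = ((-52 + 2636) - 1/344) + 314 = (2584 - 1/344) + 314 = 888895/344 + 314 = 996911/344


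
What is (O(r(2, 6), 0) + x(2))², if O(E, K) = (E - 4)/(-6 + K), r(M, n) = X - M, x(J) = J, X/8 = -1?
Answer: 169/9 ≈ 18.778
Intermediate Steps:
X = -8 (X = 8*(-1) = -8)
r(M, n) = -8 - M
O(E, K) = (-4 + E)/(-6 + K)
(O(r(2, 6), 0) + x(2))² = ((-4 + (-8 - 1*2))/(-6 + 0) + 2)² = ((-4 + (-8 - 2))/(-6) + 2)² = (-(-4 - 10)/6 + 2)² = (-⅙*(-14) + 2)² = (7/3 + 2)² = (13/3)² = 169/9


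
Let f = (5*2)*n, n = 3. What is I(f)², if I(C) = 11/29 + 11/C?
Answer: 421201/756900 ≈ 0.55648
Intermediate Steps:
f = 30 (f = (5*2)*3 = 10*3 = 30)
I(C) = 11/29 + 11/C (I(C) = 11*(1/29) + 11/C = 11/29 + 11/C)
I(f)² = (11/29 + 11/30)² = (649/870)² = 421201/756900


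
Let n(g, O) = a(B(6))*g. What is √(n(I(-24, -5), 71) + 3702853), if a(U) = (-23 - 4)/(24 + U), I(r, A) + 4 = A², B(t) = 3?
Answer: 28*√4723 ≈ 1924.3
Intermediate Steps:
I(r, A) = -4 + A²
a(U) = -27/(24 + U)
n(g, O) = -g (n(g, O) = (-27/(24 + 3))*g = (-27/27)*g = (-27*1/27)*g = -g)
√(n(I(-24, -5), 71) + 3702853) = √(-(-4 + (-5)²) + 3702853) = √(-(-4 + 25) + 3702853) = √(-1*21 + 3702853) = √(-21 + 3702853) = √3702832 = 28*√4723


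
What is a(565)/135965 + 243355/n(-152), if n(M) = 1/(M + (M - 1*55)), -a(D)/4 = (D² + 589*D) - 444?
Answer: -11878509370689/135965 ≈ -8.7364e+7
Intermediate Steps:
a(D) = 1776 - 2356*D - 4*D² (a(D) = -4*((D² + 589*D) - 444) = -4*(-444 + D² + 589*D) = 1776 - 2356*D - 4*D²)
n(M) = 1/(-55 + 2*M) (n(M) = 1/(M + (M - 55)) = 1/(M + (-55 + M)) = 1/(-55 + 2*M))
a(565)/135965 + 243355/n(-152) = (1776 - 2356*565 - 4*565²)/135965 + 243355/(1/(-55 + 2*(-152))) = (1776 - 1331140 - 4*319225)*(1/135965) + 243355/(1/(-55 - 304)) = (1776 - 1331140 - 1276900)*(1/135965) + 243355/(1/(-359)) = -2606264*1/135965 + 243355/(-1/359) = -2606264/135965 + 243355*(-359) = -2606264/135965 - 87364445 = -11878509370689/135965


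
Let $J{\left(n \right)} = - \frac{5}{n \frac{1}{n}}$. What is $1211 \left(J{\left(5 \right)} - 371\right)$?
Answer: $-455336$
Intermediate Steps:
$J{\left(n \right)} = -5$ ($J{\left(n \right)} = - \frac{5}{1} = \left(-5\right) 1 = -5$)
$1211 \left(J{\left(5 \right)} - 371\right) = 1211 \left(-5 - 371\right) = 1211 \left(-376\right) = -455336$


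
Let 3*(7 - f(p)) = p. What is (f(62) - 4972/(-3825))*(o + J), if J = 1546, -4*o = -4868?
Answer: -14522021/425 ≈ -34169.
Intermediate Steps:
o = 1217 (o = -¼*(-4868) = 1217)
f(p) = 7 - p/3
(f(62) - 4972/(-3825))*(o + J) = ((7 - ⅓*62) - 4972/(-3825))*(1217 + 1546) = ((7 - 62/3) - 4972*(-1/3825))*2763 = (-41/3 + 4972/3825)*2763 = -47303/3825*2763 = -14522021/425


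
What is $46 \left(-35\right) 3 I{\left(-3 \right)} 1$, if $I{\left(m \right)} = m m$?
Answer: $-43470$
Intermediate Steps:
$I{\left(m \right)} = m^{2}$
$46 \left(-35\right) 3 I{\left(-3 \right)} 1 = 46 \left(-35\right) 3 \left(-3\right)^{2} \cdot 1 = - 1610 \cdot 3 \cdot 9 \cdot 1 = - 1610 \cdot 27 \cdot 1 = \left(-1610\right) 27 = -43470$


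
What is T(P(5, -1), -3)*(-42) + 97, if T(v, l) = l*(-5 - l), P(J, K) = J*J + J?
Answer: -155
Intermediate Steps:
P(J, K) = J + J**2 (P(J, K) = J**2 + J = J + J**2)
T(P(5, -1), -3)*(-42) + 97 = -1*(-3)*(5 - 3)*(-42) + 97 = -1*(-3)*2*(-42) + 97 = 6*(-42) + 97 = -252 + 97 = -155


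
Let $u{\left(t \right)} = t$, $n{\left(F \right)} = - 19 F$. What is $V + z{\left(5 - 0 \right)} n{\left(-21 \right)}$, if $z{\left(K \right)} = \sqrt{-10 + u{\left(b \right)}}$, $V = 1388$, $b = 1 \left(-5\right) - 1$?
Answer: $1388 + 1596 i \approx 1388.0 + 1596.0 i$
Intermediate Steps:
$b = -6$ ($b = -5 - 1 = -6$)
$z{\left(K \right)} = 4 i$ ($z{\left(K \right)} = \sqrt{-10 - 6} = \sqrt{-16} = 4 i$)
$V + z{\left(5 - 0 \right)} n{\left(-21 \right)} = 1388 + 4 i \left(\left(-19\right) \left(-21\right)\right) = 1388 + 4 i 399 = 1388 + 1596 i$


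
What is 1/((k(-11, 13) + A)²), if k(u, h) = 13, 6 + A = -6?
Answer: 1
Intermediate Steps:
A = -12 (A = -6 - 6 = -12)
1/((k(-11, 13) + A)²) = 1/((13 - 12)²) = 1/(1²) = 1/1 = 1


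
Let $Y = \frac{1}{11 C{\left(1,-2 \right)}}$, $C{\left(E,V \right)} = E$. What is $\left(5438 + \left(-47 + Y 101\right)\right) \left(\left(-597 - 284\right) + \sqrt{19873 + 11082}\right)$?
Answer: $- \frac{52333162}{11} + \frac{59402 \sqrt{30955}}{11} \approx -3.8075 \cdot 10^{6}$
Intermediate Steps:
$Y = \frac{1}{11}$ ($Y = \frac{1}{11 \cdot 1} = \frac{1}{11} \approx 0.090909$)
$\left(5438 + \left(-47 + Y 101\right)\right) \left(\left(-597 - 284\right) + \sqrt{19873 + 11082}\right) = \left(5438 + \left(-47 + \frac{1}{11} \cdot 101\right)\right) \left(\left(-597 - 284\right) + \sqrt{19873 + 11082}\right) = \left(5438 + \left(-47 + \frac{101}{11}\right)\right) \left(-881 + \sqrt{30955}\right) = \left(5438 - \frac{416}{11}\right) \left(-881 + \sqrt{30955}\right) = \frac{59402 \left(-881 + \sqrt{30955}\right)}{11} = - \frac{52333162}{11} + \frac{59402 \sqrt{30955}}{11}$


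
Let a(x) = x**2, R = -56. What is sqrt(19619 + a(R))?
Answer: sqrt(22755) ≈ 150.85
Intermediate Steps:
sqrt(19619 + a(R)) = sqrt(19619 + (-56)**2) = sqrt(19619 + 3136) = sqrt(22755)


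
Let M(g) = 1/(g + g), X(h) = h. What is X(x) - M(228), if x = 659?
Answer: 300503/456 ≈ 659.00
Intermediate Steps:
M(g) = 1/(2*g)
X(x) - M(228) = 659 - 1/(2*228) = 659 - 1*1/456 = 659 - 1/456 = 300503/456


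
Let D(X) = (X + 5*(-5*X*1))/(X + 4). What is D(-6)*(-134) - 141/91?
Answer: 877827/91 ≈ 9646.5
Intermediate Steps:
D(X) = -24*X/(4 + X) (D(X) = (X + 5*(-5*X))/(4 + X) = (X - 25*X)/(4 + X) = (-24*X)/(4 + X) = -24*X/(4 + X))
D(-6)*(-134) - 141/91 = -24*(-6)/(4 - 6)*(-134) - 141/91 = -24*(-6)/(-2)*(-134) - 141*1/91 = -24*(-6)*(-½)*(-134) - 141/91 = -72*(-134) - 141/91 = 9648 - 141/91 = 877827/91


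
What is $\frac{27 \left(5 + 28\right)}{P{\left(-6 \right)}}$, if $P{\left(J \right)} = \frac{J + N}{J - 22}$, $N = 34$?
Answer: $-891$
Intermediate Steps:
$P{\left(J \right)} = \frac{34 + J}{-22 + J}$ ($P{\left(J \right)} = \frac{J + 34}{J - 22} = \frac{34 + J}{-22 + J}$)
$\frac{27 \left(5 + 28\right)}{P{\left(-6 \right)}} = \frac{27 \left(5 + 28\right)}{\frac{1}{-22 - 6} \left(34 - 6\right)} = \frac{27 \cdot 33}{\frac{1}{-28} \cdot 28} = \frac{891}{\left(- \frac{1}{28}\right) 28} = \frac{891}{-1} = 891 \left(-1\right) = -891$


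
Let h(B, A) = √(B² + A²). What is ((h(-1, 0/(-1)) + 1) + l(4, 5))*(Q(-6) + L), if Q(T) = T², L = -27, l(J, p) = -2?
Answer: 0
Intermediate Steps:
h(B, A) = √(A² + B²)
((h(-1, 0/(-1)) + 1) + l(4, 5))*(Q(-6) + L) = ((√((0/(-1))² + (-1)²) + 1) - 2)*((-6)² - 27) = ((√((0*(-1))² + 1) + 1) - 2)*(36 - 27) = ((√(0² + 1) + 1) - 2)*9 = ((√(0 + 1) + 1) - 2)*9 = ((√1 + 1) - 2)*9 = ((1 + 1) - 2)*9 = (2 - 2)*9 = 0*9 = 0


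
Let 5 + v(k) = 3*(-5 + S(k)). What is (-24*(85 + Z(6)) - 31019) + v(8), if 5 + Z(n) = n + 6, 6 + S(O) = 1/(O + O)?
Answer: -532237/16 ≈ -33265.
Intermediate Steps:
S(O) = -6 + 1/(2*O) (S(O) = -6 + 1/(O + O) = -6 + 1/(2*O))
v(k) = -38 + 3/(2*k) (v(k) = -5 + 3*(-5 + (-6 + 1/(2*k))) = -5 + 3*(-11 + 1/(2*k)) = -5 + (-33 + 3/(2*k)) = -38 + 3/(2*k))
Z(n) = 1 + n (Z(n) = -5 + (n + 6) = -5 + (6 + n) = 1 + n)
(-24*(85 + Z(6)) - 31019) + v(8) = (-24*(85 + (1 + 6)) - 31019) + (-38 + (3/2)/8) = (-24*(85 + 7) - 31019) + (-38 + (3/2)*(⅛)) = (-24*92 - 31019) + (-38 + 3/16) = (-2208 - 31019) - 605/16 = -33227 - 605/16 = -532237/16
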